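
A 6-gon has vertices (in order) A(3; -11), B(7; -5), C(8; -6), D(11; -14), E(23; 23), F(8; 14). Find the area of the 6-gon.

298.5

Apply Gauss's area formula: 2A = Σ (x_i·y_{i+1} − x_{i+1}·y_i), indices taken mod 6.
Σ = (62) + (-2) + (-46) + (575) + (138) + (-130) = 597
Area = |Σ|/2 = 298.5.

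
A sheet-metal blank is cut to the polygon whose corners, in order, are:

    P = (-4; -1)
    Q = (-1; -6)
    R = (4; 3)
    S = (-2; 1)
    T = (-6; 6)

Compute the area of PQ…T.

39

Apply the shoelace (surveyor's) formula: 2A = Σ (x_i·y_{i+1} − x_{i+1}·y_i), indices taken mod 5.
Σ = (23) + (21) + (10) + (-6) + (30) = 78
Area = |Σ|/2 = 39.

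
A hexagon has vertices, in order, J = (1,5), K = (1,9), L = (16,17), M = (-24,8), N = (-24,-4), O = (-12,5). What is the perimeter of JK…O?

|JK| = √((0)² + (4)²) = √16 = 4
|KL| = √((15)² + (8)²) = √289 = 17
|LM| = √((-40)² + (-9)²) = √1681 = 41
|MN| = √((0)² + (-12)²) = √144 = 12
|NO| = √((12)² + (9)²) = √225 = 15
|OJ| = √((13)² + (0)²) = √169 = 13
Perimeter = 4 + 17 + 41 + 12 + 15 + 13 = 102.

102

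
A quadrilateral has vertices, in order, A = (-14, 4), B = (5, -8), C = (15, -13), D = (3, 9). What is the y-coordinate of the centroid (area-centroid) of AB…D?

-25/81

Apply Gauss's area formula. First the cross-terms c_i = x_i·y_{i+1} − x_{i+1}·y_i:
  92, 55, 174, 138  ⇒  2A = 459, A = 229.5.
Then Σ (y_i + y_{i+1})·c_i = -425, so ȳ = -425 / (6·229.5) = -25/81.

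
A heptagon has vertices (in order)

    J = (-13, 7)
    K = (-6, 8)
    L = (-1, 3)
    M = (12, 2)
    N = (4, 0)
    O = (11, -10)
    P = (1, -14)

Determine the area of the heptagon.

Apply the shoelace (surveyor's) formula: 2A = Σ (x_i·y_{i+1} − x_{i+1}·y_i), indices taken mod 7.
Σ = (-62) + (-10) + (-38) + (-8) + (-40) + (-144) + (-175) = -477
Area = |Σ|/2 = 238.5.

238.5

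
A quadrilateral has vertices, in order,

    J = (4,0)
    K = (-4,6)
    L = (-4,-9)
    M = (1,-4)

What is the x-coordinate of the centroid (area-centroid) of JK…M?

Apply the surveyor's formula. First the cross-terms c_i = x_i·y_{i+1} − x_{i+1}·y_i:
  24, 60, 25, 16  ⇒  2A = 125, A = 62.5.
Then Σ (x_i + x_{i+1})·c_i = -475, so x̄ = -475 / (6·62.5) = -19/15.

-19/15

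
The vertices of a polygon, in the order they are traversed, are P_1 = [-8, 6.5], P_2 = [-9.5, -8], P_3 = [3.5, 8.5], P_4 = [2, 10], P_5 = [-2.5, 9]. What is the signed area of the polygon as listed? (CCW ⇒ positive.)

94.875

Apply Gauss's area formula: 2A = Σ (x_i·y_{i+1} − x_{i+1}·y_i), indices taken mod 5.
Σ = (125.75) + (-52.75) + (18) + (43) + (55.75) = 189.75
Signed area = Σ/2 = 94.875 (positive ⇒ counter-clockwise traversal).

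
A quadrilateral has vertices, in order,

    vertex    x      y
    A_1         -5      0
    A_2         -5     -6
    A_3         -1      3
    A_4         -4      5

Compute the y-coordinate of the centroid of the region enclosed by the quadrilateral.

Apply the shoelace formula. First the cross-terms c_i = x_i·y_{i+1} − x_{i+1}·y_i:
  30, -21, 7, 25  ⇒  2A = 41, A = 20.5.
Then Σ (y_i + y_{i+1})·c_i = 64, so ȳ = 64 / (6·20.5) = 64/123.

64/123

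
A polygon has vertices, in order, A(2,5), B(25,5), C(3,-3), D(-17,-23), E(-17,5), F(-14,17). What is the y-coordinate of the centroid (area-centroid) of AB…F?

-271/281

Apply the surveyor's formula. First the cross-terms c_i = x_i·y_{i+1} − x_{i+1}·y_i:
  -115, -90, -120, -476, -219, -104  ⇒  2A = -1124, A = -562.
Then Σ (y_i + y_{i+1})·c_i = 3252, so ȳ = 3252 / (6·(-562)) = -271/281.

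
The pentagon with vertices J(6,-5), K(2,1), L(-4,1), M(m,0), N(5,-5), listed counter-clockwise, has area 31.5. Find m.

-6

The doubled signed area Σ (x_i y_{i+1} − x_{i+1} y_i) is linear in m.
With m=0 it equals 27; the coefficient of m is -6 (from the two edges through M).
So -6·m + 27 = 2·31.5 = 63 ⇒ m = -6.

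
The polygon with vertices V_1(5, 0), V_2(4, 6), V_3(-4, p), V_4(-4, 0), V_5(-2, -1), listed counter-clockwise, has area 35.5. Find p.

1

Write out the shoelace sum; only the two edges meeting at V_3 involve p:
2·Area = [(4·p − (-4)·6) + ((-4)·0 − (-4)·p)] + 39
       = 8·p + 63 = 71
⇒ p = 1.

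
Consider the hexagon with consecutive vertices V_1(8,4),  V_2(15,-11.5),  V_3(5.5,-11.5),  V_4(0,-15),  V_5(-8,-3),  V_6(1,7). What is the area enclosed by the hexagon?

284.375

Σ = (-152) + (-109.25) + (-82.5) + (-120) + (-53) + (-52) = -568.75
Area = |Σ|/2 = 284.375.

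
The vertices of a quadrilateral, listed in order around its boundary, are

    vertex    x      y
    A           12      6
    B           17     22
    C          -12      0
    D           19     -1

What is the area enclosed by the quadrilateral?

282

A→B: (12)(22) − (17)(6) = 162
B→C: (17)(0) − (-12)(22) = 264
C→D: (-12)(-1) − (19)(0) = 12
D→A: (19)(6) − (12)(-1) = 126
Σ = 564
Area = |Σ|/2 = 282.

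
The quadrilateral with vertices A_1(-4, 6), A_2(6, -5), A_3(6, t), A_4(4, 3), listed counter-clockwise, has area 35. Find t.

The doubled signed area Σ (x_i y_{i+1} − x_{i+1} y_i) is linear in t.
With t=0 it equals 68; the coefficient of t is 2 (from the two edges through A_3).
So 2·t + 68 = 2·35 = 70 ⇒ t = 1.

1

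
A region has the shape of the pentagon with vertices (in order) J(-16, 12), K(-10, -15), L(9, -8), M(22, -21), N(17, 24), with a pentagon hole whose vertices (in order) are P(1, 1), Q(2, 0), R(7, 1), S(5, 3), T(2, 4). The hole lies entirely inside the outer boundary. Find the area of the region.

1003.5

Outer boundary:
J→K: (-16)(-15) − (-10)(12) = 360
K→L: (-10)(-8) − (9)(-15) = 215
L→M: (9)(-21) − (22)(-8) = -13
M→N: (22)(24) − (17)(-21) = 885
N→J: (17)(12) − (-16)(24) = 588
Σ = 2035
Area = |Σ|/2 = 1017.5.
Hole:
Apply Gauss's area formula: 2A = Σ (x_i·y_{i+1} − x_{i+1}·y_i), indices taken mod 5.
P→Q: (1)(0) − (2)(1) = -2
Q→R: (2)(1) − (7)(0) = 2
R→S: (7)(3) − (5)(1) = 16
S→T: (5)(4) − (2)(3) = 14
T→P: (2)(1) − (1)(4) = -2
Σ = 28
Area = |Σ|/2 = 14.
Net area = 1017.5 − 14 = 1003.5.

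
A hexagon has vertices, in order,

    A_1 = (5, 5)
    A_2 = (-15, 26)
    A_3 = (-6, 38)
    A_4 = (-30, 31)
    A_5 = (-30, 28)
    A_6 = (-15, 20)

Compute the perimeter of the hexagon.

114

|A_1A_2| = √((-20)² + (21)²) = √841 = 29
|A_2A_3| = √((9)² + (12)²) = √225 = 15
|A_3A_4| = √((-24)² + (-7)²) = √625 = 25
|A_4A_5| = √((0)² + (-3)²) = √9 = 3
|A_5A_6| = √((15)² + (-8)²) = √289 = 17
|A_6A_1| = √((20)² + (-15)²) = √625 = 25
Perimeter = 29 + 15 + 25 + 3 + 17 + 25 = 114.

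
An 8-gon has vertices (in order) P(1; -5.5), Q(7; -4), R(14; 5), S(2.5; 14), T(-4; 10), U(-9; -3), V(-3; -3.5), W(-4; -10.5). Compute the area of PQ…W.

282.25

P→Q: (1)(-4) − (7)(-5.5) = 34.5
Q→R: (7)(5) − (14)(-4) = 91
R→S: (14)(14) − (2.5)(5) = 183.5
S→T: (2.5)(10) − (-4)(14) = 81
T→U: (-4)(-3) − (-9)(10) = 102
U→V: (-9)(-3.5) − (-3)(-3) = 22.5
V→W: (-3)(-10.5) − (-4)(-3.5) = 17.5
W→P: (-4)(-5.5) − (1)(-10.5) = 32.5
Σ = 564.5
Area = |Σ|/2 = 282.25.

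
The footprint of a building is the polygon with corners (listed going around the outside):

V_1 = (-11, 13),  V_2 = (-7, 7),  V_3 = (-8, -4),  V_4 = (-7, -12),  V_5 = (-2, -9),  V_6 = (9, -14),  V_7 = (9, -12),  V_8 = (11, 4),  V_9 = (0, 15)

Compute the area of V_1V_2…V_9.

Apply Gauss's area formula: 2A = Σ (x_i·y_{i+1} − x_{i+1}·y_i), indices taken mod 9.
Cross-terms: 14, 84, 68, 39, 109, 18, 168, 165, 165  ⇒  Σ = 830
Area = |Σ|/2 = 415.

415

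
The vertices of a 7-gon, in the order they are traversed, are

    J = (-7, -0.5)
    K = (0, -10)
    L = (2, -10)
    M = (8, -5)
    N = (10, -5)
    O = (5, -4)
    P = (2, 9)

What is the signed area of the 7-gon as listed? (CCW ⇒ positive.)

Σ = (70) + (20) + (70) + (10) + (-15) + (53) + (62) = 270
Signed area = Σ/2 = 135 (positive ⇒ counter-clockwise traversal).

135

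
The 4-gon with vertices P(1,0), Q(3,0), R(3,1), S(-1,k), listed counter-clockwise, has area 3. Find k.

1

The doubled signed area Σ (x_i y_{i+1} − x_{i+1} y_i) is linear in k.
With k=0 it equals 4; the coefficient of k is 2 (from the two edges through S).
So 2·k + 4 = 2·3 = 6 ⇒ k = 1.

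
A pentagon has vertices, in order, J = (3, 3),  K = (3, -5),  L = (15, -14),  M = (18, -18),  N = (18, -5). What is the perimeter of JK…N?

|JK| = √((0)² + (-8)²) = √64 = 8
|KL| = √((12)² + (-9)²) = √225 = 15
|LM| = √((3)² + (-4)²) = √25 = 5
|MN| = √((0)² + (13)²) = √169 = 13
|NJ| = √((-15)² + (8)²) = √289 = 17
Perimeter = 8 + 15 + 5 + 13 + 17 = 58.

58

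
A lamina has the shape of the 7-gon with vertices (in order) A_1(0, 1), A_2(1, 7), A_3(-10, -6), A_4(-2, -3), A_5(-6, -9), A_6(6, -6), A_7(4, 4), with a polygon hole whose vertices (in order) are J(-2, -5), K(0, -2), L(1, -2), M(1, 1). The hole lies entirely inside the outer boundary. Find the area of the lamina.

108.5

Outer boundary:
Apply Gauss's area formula: 2A = Σ (x_i·y_{i+1} − x_{i+1}·y_i), indices taken mod 7.
Σ = (-1) + (64) + (18) + (0) + (90) + (48) + (4) = 223
Area = |Σ|/2 = 111.5.
Hole:
Cross-terms: 4, 2, 3, -3  ⇒  Σ = 6
Area = |Σ|/2 = 3.
Net area = 111.5 − 3 = 108.5.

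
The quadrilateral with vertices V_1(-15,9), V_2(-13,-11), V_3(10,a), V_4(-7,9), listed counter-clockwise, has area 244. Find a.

11

The doubled signed area Σ (x_i y_{i+1} − x_{i+1} y_i) is linear in a.
With a=0 it equals 554; the coefficient of a is -6 (from the two edges through V_3).
So -6·a + 554 = 2·244 = 488 ⇒ a = 11.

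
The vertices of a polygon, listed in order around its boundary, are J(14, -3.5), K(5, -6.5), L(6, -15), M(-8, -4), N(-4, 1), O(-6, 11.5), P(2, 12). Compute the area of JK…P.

Apply the shoelace (surveyor's) formula: 2A = Σ (x_i·y_{i+1} − x_{i+1}·y_i), indices taken mod 7.
Σ = (-73.5) + (-36) + (-144) + (-24) + (-40) + (-95) + (-175) = -587.5
Area = |Σ|/2 = 293.75.

293.75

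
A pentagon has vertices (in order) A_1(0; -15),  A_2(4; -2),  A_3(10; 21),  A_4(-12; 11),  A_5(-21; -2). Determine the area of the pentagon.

548

A_1→A_2: (0)(-2) − (4)(-15) = 60
A_2→A_3: (4)(21) − (10)(-2) = 104
A_3→A_4: (10)(11) − (-12)(21) = 362
A_4→A_5: (-12)(-2) − (-21)(11) = 255
A_5→A_1: (-21)(-15) − (0)(-2) = 315
Σ = 1096
Area = |Σ|/2 = 548.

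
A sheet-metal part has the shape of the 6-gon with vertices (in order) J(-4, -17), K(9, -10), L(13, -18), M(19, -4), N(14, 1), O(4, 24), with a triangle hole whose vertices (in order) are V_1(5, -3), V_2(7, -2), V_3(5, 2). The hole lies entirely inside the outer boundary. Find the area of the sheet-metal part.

Outer boundary:
Cross-terms: 193, -32, 290, 75, 332, 28  ⇒  Σ = 886
Area = |Σ|/2 = 443.
Hole:
Apply the surveyor's formula: 2A = Σ (x_i·y_{i+1} − x_{i+1}·y_i), indices taken mod 3.
V_1→V_2: (5)(-2) − (7)(-3) = 11
V_2→V_3: (7)(2) − (5)(-2) = 24
V_3→V_1: (5)(-3) − (5)(2) = -25
Σ = 10
Area = |Σ|/2 = 5.
Net area = 443 − 5 = 438.

438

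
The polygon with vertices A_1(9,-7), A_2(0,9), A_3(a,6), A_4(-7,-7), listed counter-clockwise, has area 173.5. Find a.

Write out the shoelace sum; only the two edges meeting at A_3 involve a:
2·Area = [(0·6 − a·9) + (a·(-7) − (-7)·6)] + 193
       = -16·a + 235 = 347
⇒ a = -7.

-7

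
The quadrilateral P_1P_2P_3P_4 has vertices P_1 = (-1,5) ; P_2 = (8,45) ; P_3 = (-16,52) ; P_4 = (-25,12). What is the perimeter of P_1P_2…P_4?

|P_1P_2| = √((9)² + (40)²) = √1681 = 41
|P_2P_3| = √((-24)² + (7)²) = √625 = 25
|P_3P_4| = √((-9)² + (-40)²) = √1681 = 41
|P_4P_1| = √((24)² + (-7)²) = √625 = 25
Perimeter = 41 + 25 + 41 + 25 = 132.

132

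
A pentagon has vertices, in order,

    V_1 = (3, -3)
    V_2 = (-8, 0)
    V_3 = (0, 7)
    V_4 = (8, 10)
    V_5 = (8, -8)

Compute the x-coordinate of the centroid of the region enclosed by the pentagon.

2.6

Apply the shoelace (surveyor's) formula. First the cross-terms c_i = x_i·y_{i+1} − x_{i+1}·y_i:
  -24, -56, -56, -144, 0  ⇒  2A = -280, A = -140.
Then Σ (x_i + x_{i+1})·c_i = -2184, so x̄ = -2184 / (6·(-140)) = 2.6.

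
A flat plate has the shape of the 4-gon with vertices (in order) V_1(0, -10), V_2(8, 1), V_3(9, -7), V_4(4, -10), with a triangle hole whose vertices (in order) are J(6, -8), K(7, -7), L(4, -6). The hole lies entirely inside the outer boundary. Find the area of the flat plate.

41.5

Outer boundary:
Apply Gauss's area formula: 2A = Σ (x_i·y_{i+1} − x_{i+1}·y_i), indices taken mod 4.
Σ = (80) + (-65) + (-62) + (-40) = -87
Area = |Σ|/2 = 43.5.
Hole:
Σ = (14) + (-14) + (4) = 4
Area = |Σ|/2 = 2.
Net area = 43.5 − 2 = 41.5.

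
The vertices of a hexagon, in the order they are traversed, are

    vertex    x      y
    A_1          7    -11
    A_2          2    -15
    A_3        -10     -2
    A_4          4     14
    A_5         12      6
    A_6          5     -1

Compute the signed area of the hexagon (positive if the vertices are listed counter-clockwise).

Apply the shoelace (surveyor's) formula: 2A = Σ (x_i·y_{i+1} − x_{i+1}·y_i), indices taken mod 6.
Σ = (-83) + (-154) + (-132) + (-144) + (-42) + (-48) = -603
Signed area = Σ/2 = -301.5 (negative ⇒ clockwise traversal).

-301.5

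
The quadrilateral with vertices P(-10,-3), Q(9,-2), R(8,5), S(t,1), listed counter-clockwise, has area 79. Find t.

The doubled signed area Σ (x_i y_{i+1} − x_{i+1} y_i) is linear in t.
With t=0 it equals 126; the coefficient of t is -8 (from the two edges through S).
So -8·t + 126 = 2·79 = 158 ⇒ t = -4.

-4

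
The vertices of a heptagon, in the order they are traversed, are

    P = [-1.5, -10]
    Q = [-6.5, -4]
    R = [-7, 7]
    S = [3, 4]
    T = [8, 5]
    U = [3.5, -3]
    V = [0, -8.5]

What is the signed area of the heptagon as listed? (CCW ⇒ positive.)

Apply the surveyor's formula: 2A = Σ (x_i·y_{i+1} − x_{i+1}·y_i), indices taken mod 7.
Cross-terms: -59, -73.5, -49, -17, -41.5, -29.75, -12.75  ⇒  Σ = -282.5
Signed area = Σ/2 = -141.25 (negative ⇒ clockwise traversal).

-141.25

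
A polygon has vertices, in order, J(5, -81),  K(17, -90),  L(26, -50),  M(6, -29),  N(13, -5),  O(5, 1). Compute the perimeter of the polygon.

202

|JK| = √((12)² + (-9)²) = √225 = 15
|KL| = √((9)² + (40)²) = √1681 = 41
|LM| = √((-20)² + (21)²) = √841 = 29
|MN| = √((7)² + (24)²) = √625 = 25
|NO| = √((-8)² + (6)²) = √100 = 10
|OJ| = √((0)² + (-82)²) = √6724 = 82
Perimeter = 15 + 41 + 29 + 25 + 10 + 82 = 202.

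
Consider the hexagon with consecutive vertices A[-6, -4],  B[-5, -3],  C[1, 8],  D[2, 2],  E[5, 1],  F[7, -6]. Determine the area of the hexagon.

81

Apply the shoelace formula: 2A = Σ (x_i·y_{i+1} − x_{i+1}·y_i), indices taken mod 6.
Σ = (-2) + (-37) + (-14) + (-8) + (-37) + (-64) = -162
Area = |Σ|/2 = 81.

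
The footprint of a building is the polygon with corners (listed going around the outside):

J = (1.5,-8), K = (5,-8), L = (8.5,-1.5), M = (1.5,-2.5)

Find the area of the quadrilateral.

Apply the surveyor's formula: 2A = Σ (x_i·y_{i+1} − x_{i+1}·y_i), indices taken mod 4.
J→K: (1.5)(-8) − (5)(-8) = 28
K→L: (5)(-1.5) − (8.5)(-8) = 60.5
L→M: (8.5)(-2.5) − (1.5)(-1.5) = -19
M→J: (1.5)(-8) − (1.5)(-2.5) = -8.25
Σ = 61.25
Area = |Σ|/2 = 30.625.

30.625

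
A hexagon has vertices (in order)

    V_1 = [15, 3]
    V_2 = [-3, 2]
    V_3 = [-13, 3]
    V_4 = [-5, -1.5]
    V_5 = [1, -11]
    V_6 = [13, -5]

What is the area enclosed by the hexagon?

Cross-terms: 39, 17, 34.5, 56.5, 138, 114  ⇒  Σ = 399
Area = |Σ|/2 = 199.5.

199.5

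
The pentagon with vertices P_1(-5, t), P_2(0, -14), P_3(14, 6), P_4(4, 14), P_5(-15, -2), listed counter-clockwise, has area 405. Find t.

-12

The doubled signed area Σ (x_i y_{i+1} − x_{i+1} y_i) is linear in t.
With t=0 it equals 630; the coefficient of t is -15 (from the two edges through P_1).
So -15·t + 630 = 2·405 = 810 ⇒ t = -12.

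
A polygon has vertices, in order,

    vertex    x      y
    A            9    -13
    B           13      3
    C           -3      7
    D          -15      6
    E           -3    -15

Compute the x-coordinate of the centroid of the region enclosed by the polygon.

13/75

Apply the surveyor's formula. First the cross-terms c_i = x_i·y_{i+1} − x_{i+1}·y_i:
  196, 100, 87, 243, 174  ⇒  2A = 800, A = 400.
Then Σ (x_i + x_{i+1})·c_i = 416, so x̄ = 416 / (6·400) = 13/75.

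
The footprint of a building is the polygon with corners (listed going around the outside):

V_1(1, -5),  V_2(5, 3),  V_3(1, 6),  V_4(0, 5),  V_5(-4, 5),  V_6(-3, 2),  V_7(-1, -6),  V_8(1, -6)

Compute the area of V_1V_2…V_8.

60

Apply Gauss's area formula: 2A = Σ (x_i·y_{i+1} − x_{i+1}·y_i), indices taken mod 8.
Σ = (28) + (27) + (5) + (20) + (7) + (20) + (12) + (1) = 120
Area = |Σ|/2 = 60.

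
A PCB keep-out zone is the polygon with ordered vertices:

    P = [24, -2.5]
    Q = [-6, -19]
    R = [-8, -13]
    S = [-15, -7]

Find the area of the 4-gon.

239.25

Cross-terms: -471, -74, -139, 205.5  ⇒  Σ = -478.5
Area = |Σ|/2 = 239.25.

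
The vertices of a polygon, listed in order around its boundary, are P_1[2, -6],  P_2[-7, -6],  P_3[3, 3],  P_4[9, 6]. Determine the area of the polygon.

66

Apply the shoelace (surveyor's) formula: 2A = Σ (x_i·y_{i+1} − x_{i+1}·y_i), indices taken mod 4.
Σ = (-54) + (-3) + (-9) + (-66) = -132
Area = |Σ|/2 = 66.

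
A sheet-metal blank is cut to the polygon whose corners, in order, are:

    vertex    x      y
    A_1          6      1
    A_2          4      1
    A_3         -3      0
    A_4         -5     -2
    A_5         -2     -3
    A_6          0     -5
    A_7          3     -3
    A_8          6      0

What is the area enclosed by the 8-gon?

Apply the shoelace formula: 2A = Σ (x_i·y_{i+1} − x_{i+1}·y_i), indices taken mod 8.
Cross-terms: 2, 3, 6, 11, 10, 15, 18, 6  ⇒  Σ = 71
Area = |Σ|/2 = 35.5.

35.5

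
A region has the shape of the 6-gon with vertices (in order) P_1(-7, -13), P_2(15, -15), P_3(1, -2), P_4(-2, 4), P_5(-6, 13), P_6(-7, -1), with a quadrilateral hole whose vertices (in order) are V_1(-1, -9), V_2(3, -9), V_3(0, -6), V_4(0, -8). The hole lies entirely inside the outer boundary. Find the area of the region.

227

Outer boundary:
Apply the shoelace formula: 2A = Σ (x_i·y_{i+1} − x_{i+1}·y_i), indices taken mod 6.
Σ = (300) + (-15) + (0) + (-2) + (97) + (84) = 464
Area = |Σ|/2 = 232.
Hole:
Σ = (36) + (-18) + (0) + (-8) = 10
Area = |Σ|/2 = 5.
Net area = 232 − 5 = 227.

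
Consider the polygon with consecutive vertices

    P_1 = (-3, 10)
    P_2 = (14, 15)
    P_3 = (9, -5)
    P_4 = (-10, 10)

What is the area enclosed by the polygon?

210

P_1→P_2: (-3)(15) − (14)(10) = -185
P_2→P_3: (14)(-5) − (9)(15) = -205
P_3→P_4: (9)(10) − (-10)(-5) = 40
P_4→P_1: (-10)(10) − (-3)(10) = -70
Σ = -420
Area = |Σ|/2 = 210.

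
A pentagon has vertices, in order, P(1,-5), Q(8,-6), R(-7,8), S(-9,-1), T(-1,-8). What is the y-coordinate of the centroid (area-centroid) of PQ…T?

Apply the surveyor's formula. First the cross-terms c_i = x_i·y_{i+1} − x_{i+1}·y_i:
  34, 22, 79, 71, 13  ⇒  2A = 219, A = 109.5.
Then Σ (y_i + y_{i+1})·c_i = -585, so ȳ = -585 / (6·109.5) = -65/73.

-65/73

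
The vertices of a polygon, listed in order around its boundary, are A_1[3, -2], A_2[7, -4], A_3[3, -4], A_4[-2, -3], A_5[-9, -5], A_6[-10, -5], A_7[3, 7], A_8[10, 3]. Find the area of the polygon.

99

Σ = (2) + (-16) + (-17) + (-17) + (-5) + (-55) + (-61) + (-29) = -198
Area = |Σ|/2 = 99.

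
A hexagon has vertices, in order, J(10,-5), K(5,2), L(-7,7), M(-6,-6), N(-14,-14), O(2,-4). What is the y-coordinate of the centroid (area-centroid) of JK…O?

-116/73

Apply the surveyor's formula. First the cross-terms c_i = x_i·y_{i+1} − x_{i+1}·y_i:
  45, 49, 84, 0, 84, 30  ⇒  2A = 292, A = 146.
Then Σ (y_i + y_{i+1})·c_i = -1392, so ȳ = -1392 / (6·146) = -116/73.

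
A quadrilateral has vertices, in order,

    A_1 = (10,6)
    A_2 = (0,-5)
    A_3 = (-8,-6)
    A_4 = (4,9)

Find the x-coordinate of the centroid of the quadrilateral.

Apply the shoelace (surveyor's) formula. First the cross-terms c_i = x_i·y_{i+1} − x_{i+1}·y_i:
  -50, -40, -48, -66  ⇒  2A = -204, A = -102.
Then Σ (x_i + x_{i+1})·c_i = -912, so x̄ = -912 / (6·(-102)) = 76/51.

76/51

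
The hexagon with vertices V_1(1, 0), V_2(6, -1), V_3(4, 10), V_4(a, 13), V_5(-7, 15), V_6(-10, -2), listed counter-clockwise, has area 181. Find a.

The doubled signed area Σ (x_i y_{i+1} − x_{i+1} y_i) is linear in a.
With a=0 it equals 372; the coefficient of a is 5 (from the two edges through V_4).
So 5·a + 372 = 2·181 = 362 ⇒ a = -2.

-2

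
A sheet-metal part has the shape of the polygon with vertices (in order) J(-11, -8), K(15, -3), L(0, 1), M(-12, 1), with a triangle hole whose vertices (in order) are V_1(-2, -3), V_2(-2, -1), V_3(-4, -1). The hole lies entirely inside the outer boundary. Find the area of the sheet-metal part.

Outer boundary:
Σ = (153) + (15) + (12) + (107) = 287
Area = |Σ|/2 = 143.5.
Hole:
Apply the shoelace (surveyor's) formula: 2A = Σ (x_i·y_{i+1} − x_{i+1}·y_i), indices taken mod 3.
Cross-terms: -4, -2, 10  ⇒  Σ = 4
Area = |Σ|/2 = 2.
Net area = 143.5 − 2 = 141.5.

141.5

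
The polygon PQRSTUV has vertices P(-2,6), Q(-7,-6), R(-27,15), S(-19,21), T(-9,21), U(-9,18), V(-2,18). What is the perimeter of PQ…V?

|PQ| = √((-5)² + (-12)²) = √169 = 13
|QR| = √((-20)² + (21)²) = √841 = 29
|RS| = √((8)² + (6)²) = √100 = 10
|ST| = √((10)² + (0)²) = √100 = 10
|TU| = √((0)² + (-3)²) = √9 = 3
|UV| = √((7)² + (0)²) = √49 = 7
|VP| = √((0)² + (-12)²) = √144 = 12
Perimeter = 13 + 29 + 10 + 10 + 3 + 7 + 12 = 84.

84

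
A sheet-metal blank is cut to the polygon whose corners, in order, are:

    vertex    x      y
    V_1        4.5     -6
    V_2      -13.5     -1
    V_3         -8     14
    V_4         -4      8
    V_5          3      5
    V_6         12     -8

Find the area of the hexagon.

227.25

Apply the surveyor's formula: 2A = Σ (x_i·y_{i+1} − x_{i+1}·y_i), indices taken mod 6.
Cross-terms: -85.5, -197, -8, -44, -84, -36  ⇒  Σ = -454.5
Area = |Σ|/2 = 227.25.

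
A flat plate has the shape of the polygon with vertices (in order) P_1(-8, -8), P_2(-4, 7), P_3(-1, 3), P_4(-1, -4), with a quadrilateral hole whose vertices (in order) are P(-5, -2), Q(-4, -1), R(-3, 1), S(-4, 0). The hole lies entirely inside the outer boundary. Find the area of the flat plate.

Outer boundary:
Apply the shoelace formula: 2A = Σ (x_i·y_{i+1} − x_{i+1}·y_i), indices taken mod 4.
Σ = (-88) + (-5) + (7) + (-24) = -110
Area = |Σ|/2 = 55.
Hole:
Apply the shoelace formula: 2A = Σ (x_i·y_{i+1} − x_{i+1}·y_i), indices taken mod 4.
Σ = (-3) + (-7) + (4) + (8) = 2
Area = |Σ|/2 = 1.
Net area = 55 − 1 = 54.

54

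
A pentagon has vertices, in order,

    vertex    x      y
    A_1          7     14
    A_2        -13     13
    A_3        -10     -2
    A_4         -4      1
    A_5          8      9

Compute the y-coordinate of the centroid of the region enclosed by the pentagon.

102/13

Apply the shoelace (surveyor's) formula. First the cross-terms c_i = x_i·y_{i+1} − x_{i+1}·y_i:
  273, 156, -18, -44, 49  ⇒  2A = 416, A = 208.
Then Σ (y_i + y_{i+1})·c_i = 9792, so ȳ = 9792 / (6·208) = 102/13.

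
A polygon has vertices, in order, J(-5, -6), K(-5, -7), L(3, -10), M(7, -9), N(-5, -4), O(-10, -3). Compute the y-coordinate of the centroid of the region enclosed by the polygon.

Apply the shoelace (surveyor's) formula. First the cross-terms c_i = x_i·y_{i+1} − x_{i+1}·y_i:
  5, 71, 43, -73, -25, 45  ⇒  2A = 66, A = 33.
Then Σ (y_i + y_{i+1})·c_i = -1370, so ȳ = -1370 / (6·33) = -685/99.

-685/99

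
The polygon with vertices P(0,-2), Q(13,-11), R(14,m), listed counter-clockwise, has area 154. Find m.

12

The doubled signed area Σ (x_i y_{i+1} − x_{i+1} y_i) is linear in m.
With m=0 it equals 152; the coefficient of m is 13 (from the two edges through R).
So 13·m + 152 = 2·154 = 308 ⇒ m = 12.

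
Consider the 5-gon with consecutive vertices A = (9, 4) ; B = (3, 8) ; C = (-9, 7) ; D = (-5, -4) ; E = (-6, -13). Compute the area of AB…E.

179

Apply Gauss's area formula: 2A = Σ (x_i·y_{i+1} − x_{i+1}·y_i), indices taken mod 5.
Σ = (60) + (93) + (71) + (41) + (93) = 358
Area = |Σ|/2 = 179.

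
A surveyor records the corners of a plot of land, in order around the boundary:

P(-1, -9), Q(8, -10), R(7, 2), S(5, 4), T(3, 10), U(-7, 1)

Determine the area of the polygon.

Apply the shoelace (surveyor's) formula: 2A = Σ (x_i·y_{i+1} − x_{i+1}·y_i), indices taken mod 6.
Σ = (82) + (86) + (18) + (38) + (73) + (64) = 361
Area = |Σ|/2 = 180.5.

180.5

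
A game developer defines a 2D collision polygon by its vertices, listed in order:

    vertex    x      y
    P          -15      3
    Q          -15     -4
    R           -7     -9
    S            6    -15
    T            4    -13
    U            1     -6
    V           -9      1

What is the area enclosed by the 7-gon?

138.5

Cross-terms: 105, 107, 159, -18, -11, -53, -12  ⇒  Σ = 277
Area = |Σ|/2 = 138.5.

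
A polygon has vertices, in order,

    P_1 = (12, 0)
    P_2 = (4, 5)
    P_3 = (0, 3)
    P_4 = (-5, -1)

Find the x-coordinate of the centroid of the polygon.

Apply the shoelace (surveyor's) formula. First the cross-terms c_i = x_i·y_{i+1} − x_{i+1}·y_i:
  60, 12, 15, 12  ⇒  2A = 99, A = 49.5.
Then Σ (x_i + x_{i+1})·c_i = 1017, so x̄ = 1017 / (6·49.5) = 113/33.

113/33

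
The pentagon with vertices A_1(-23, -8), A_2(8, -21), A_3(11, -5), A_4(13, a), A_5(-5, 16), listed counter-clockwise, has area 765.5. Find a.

The doubled signed area Σ (x_i y_{i+1} − x_{i+1} y_i) is linear in a.
With a=0 it equals 1419; the coefficient of a is 16 (from the two edges through A_4).
So 16·a + 1419 = 2·765.5 = 1531 ⇒ a = 7.

7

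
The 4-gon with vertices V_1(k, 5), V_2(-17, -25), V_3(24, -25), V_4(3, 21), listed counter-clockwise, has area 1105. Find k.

-11

Write out the shoelace sum; only the two edges meeting at V_1 involve k:
2·Area = [(3·5 − k·21) + (k·(-25) − (-17)·5)] + 1604
       = -46·k + 1704 = 2210
⇒ k = -11.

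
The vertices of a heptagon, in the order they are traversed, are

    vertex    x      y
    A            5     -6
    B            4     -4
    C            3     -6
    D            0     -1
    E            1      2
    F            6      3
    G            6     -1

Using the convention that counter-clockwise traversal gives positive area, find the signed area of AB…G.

-37

Apply the surveyor's formula: 2A = Σ (x_i·y_{i+1} − x_{i+1}·y_i), indices taken mod 7.
A→B: (5)(-4) − (4)(-6) = 4
B→C: (4)(-6) − (3)(-4) = -12
C→D: (3)(-1) − (0)(-6) = -3
D→E: (0)(2) − (1)(-1) = 1
E→F: (1)(3) − (6)(2) = -9
F→G: (6)(-1) − (6)(3) = -24
G→A: (6)(-6) − (5)(-1) = -31
Σ = -74
Signed area = Σ/2 = -37 (negative ⇒ clockwise traversal).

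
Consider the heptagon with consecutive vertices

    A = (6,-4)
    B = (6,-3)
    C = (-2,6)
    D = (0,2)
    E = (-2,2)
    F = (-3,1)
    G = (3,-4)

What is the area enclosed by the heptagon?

30.5

A→B: (6)(-3) − (6)(-4) = 6
B→C: (6)(6) − (-2)(-3) = 30
C→D: (-2)(2) − (0)(6) = -4
D→E: (0)(2) − (-2)(2) = 4
E→F: (-2)(1) − (-3)(2) = 4
F→G: (-3)(-4) − (3)(1) = 9
G→A: (3)(-4) − (6)(-4) = 12
Σ = 61
Area = |Σ|/2 = 30.5.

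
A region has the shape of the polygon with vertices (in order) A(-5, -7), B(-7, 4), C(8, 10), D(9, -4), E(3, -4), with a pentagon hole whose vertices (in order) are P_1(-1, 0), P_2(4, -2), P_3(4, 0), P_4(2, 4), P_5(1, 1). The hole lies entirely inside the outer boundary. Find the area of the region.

166.5

Outer boundary:
Σ = (-69) + (-102) + (-122) + (-24) + (-41) = -358
Area = |Σ|/2 = 179.
Hole:
Σ = (2) + (8) + (16) + (-2) + (1) = 25
Area = |Σ|/2 = 12.5.
Net area = 179 − 12.5 = 166.5.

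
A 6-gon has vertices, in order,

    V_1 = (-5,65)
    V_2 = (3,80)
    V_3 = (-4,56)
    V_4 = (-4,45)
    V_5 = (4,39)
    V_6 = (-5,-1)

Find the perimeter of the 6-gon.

|V_1V_2| = √((8)² + (15)²) = √289 = 17
|V_2V_3| = √((-7)² + (-24)²) = √625 = 25
|V_3V_4| = √((0)² + (-11)²) = √121 = 11
|V_4V_5| = √((8)² + (-6)²) = √100 = 10
|V_5V_6| = √((-9)² + (-40)²) = √1681 = 41
|V_6V_1| = √((0)² + (66)²) = √4356 = 66
Perimeter = 17 + 25 + 11 + 10 + 41 + 66 = 170.

170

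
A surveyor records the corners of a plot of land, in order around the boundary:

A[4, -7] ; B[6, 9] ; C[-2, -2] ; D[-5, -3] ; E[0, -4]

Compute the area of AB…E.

58

A→B: (4)(9) − (6)(-7) = 78
B→C: (6)(-2) − (-2)(9) = 6
C→D: (-2)(-3) − (-5)(-2) = -4
D→E: (-5)(-4) − (0)(-3) = 20
E→A: (0)(-7) − (4)(-4) = 16
Σ = 116
Area = |Σ|/2 = 58.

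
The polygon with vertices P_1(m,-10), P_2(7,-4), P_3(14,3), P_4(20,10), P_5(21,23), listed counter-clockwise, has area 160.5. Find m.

Write out the shoelace sum; only the two edges meeting at P_1 involve m:
2·Area = [(21·(-10) − m·23) + (m·(-4) − 7·(-10))] + 407
       = -27·m + 267 = 321
⇒ m = -2.

-2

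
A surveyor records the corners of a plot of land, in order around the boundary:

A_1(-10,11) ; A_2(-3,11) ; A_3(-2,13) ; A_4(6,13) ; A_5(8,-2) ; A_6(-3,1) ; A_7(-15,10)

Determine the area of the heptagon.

196

Apply the shoelace formula: 2A = Σ (x_i·y_{i+1} − x_{i+1}·y_i), indices taken mod 7.
A_1→A_2: (-10)(11) − (-3)(11) = -77
A_2→A_3: (-3)(13) − (-2)(11) = -17
A_3→A_4: (-2)(13) − (6)(13) = -104
A_4→A_5: (6)(-2) − (8)(13) = -116
A_5→A_6: (8)(1) − (-3)(-2) = 2
A_6→A_7: (-3)(10) − (-15)(1) = -15
A_7→A_1: (-15)(11) − (-10)(10) = -65
Σ = -392
Area = |Σ|/2 = 196.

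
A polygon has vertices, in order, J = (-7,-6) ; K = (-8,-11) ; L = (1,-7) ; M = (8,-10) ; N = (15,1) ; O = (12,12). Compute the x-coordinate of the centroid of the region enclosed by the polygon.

Apply the shoelace (surveyor's) formula. First the cross-terms c_i = x_i·y_{i+1} − x_{i+1}·y_i:
  29, 67, 46, 158, 168, 12  ⇒  2A = 480, A = 240.
Then Σ (x_i + x_{i+1})·c_i = 7740, so x̄ = 7740 / (6·240) = 5.375.

5.375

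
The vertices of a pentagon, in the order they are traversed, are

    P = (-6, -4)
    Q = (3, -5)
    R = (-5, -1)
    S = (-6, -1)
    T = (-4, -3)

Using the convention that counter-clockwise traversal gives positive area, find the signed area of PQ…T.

Σ = (42) + (-28) + (-1) + (14) + (-2) = 25
Signed area = Σ/2 = 12.5 (positive ⇒ counter-clockwise traversal).

12.5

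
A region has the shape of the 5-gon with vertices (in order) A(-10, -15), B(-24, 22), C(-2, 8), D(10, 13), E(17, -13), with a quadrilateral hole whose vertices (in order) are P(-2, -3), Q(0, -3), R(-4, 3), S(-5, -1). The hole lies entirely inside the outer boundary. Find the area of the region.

Outer boundary:
Σ = (-580) + (-148) + (-106) + (-351) + (-385) = -1570
Area = |Σ|/2 = 785.
Hole:
Apply the shoelace formula: 2A = Σ (x_i·y_{i+1} − x_{i+1}·y_i), indices taken mod 4.
P→Q: (-2)(-3) − (0)(-3) = 6
Q→R: (0)(3) − (-4)(-3) = -12
R→S: (-4)(-1) − (-5)(3) = 19
S→P: (-5)(-3) − (-2)(-1) = 13
Σ = 26
Area = |Σ|/2 = 13.
Net area = 785 − 13 = 772.

772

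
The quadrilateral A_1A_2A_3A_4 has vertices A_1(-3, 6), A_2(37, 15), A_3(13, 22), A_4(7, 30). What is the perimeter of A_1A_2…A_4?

|A_1A_2| = √((40)² + (9)²) = √1681 = 41
|A_2A_3| = √((-24)² + (7)²) = √625 = 25
|A_3A_4| = √((-6)² + (8)²) = √100 = 10
|A_4A_1| = √((-10)² + (-24)²) = √676 = 26
Perimeter = 41 + 25 + 10 + 26 = 102.

102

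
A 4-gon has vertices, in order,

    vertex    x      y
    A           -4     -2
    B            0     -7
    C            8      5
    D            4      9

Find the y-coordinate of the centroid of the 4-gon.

Apply the shoelace (surveyor's) formula. First the cross-terms c_i = x_i·y_{i+1} − x_{i+1}·y_i:
  28, 56, 52, 28  ⇒  2A = 164, A = 82.
Then Σ (y_i + y_{i+1})·c_i = 560, so ȳ = 560 / (6·82) = 140/123.

140/123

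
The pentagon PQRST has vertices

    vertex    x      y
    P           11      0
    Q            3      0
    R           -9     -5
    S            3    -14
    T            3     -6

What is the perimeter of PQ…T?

54

|PQ| = √((-8)² + (0)²) = √64 = 8
|QR| = √((-12)² + (-5)²) = √169 = 13
|RS| = √((12)² + (-9)²) = √225 = 15
|ST| = √((0)² + (8)²) = √64 = 8
|TP| = √((8)² + (6)²) = √100 = 10
Perimeter = 8 + 13 + 15 + 8 + 10 = 54.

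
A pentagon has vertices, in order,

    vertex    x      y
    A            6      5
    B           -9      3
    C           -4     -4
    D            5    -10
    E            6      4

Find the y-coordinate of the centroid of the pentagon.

Apply the shoelace formula. First the cross-terms c_i = x_i·y_{i+1} − x_{i+1}·y_i:
  63, 48, 60, 80, 6  ⇒  2A = 257, A = 128.5.
Then Σ (y_i + y_{i+1})·c_i = -810, so ȳ = -810 / (6·128.5) = -270/257.

-270/257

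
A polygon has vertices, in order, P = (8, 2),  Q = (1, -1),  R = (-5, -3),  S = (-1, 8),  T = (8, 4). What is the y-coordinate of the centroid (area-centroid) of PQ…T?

Apply Gauss's area formula. First the cross-terms c_i = x_i·y_{i+1} − x_{i+1}·y_i:
  -10, -8, -43, -68, -16  ⇒  2A = -145, A = -72.5.
Then Σ (y_i + y_{i+1})·c_i = -1105, so ȳ = -1105 / (6·(-72.5)) = 221/87.

221/87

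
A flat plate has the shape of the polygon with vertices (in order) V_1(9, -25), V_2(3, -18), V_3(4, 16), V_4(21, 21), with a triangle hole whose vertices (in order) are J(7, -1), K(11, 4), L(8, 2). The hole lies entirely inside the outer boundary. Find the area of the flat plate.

463

Outer boundary:
Apply Gauss's area formula: 2A = Σ (x_i·y_{i+1} − x_{i+1}·y_i), indices taken mod 4.
V_1→V_2: (9)(-18) − (3)(-25) = -87
V_2→V_3: (3)(16) − (4)(-18) = 120
V_3→V_4: (4)(21) − (21)(16) = -252
V_4→V_1: (21)(-25) − (9)(21) = -714
Σ = -933
Area = |Σ|/2 = 466.5.
Hole:
Apply the shoelace formula: 2A = Σ (x_i·y_{i+1} − x_{i+1}·y_i), indices taken mod 3.
J→K: (7)(4) − (11)(-1) = 39
K→L: (11)(2) − (8)(4) = -10
L→J: (8)(-1) − (7)(2) = -22
Σ = 7
Area = |Σ|/2 = 3.5.
Net area = 466.5 − 3.5 = 463.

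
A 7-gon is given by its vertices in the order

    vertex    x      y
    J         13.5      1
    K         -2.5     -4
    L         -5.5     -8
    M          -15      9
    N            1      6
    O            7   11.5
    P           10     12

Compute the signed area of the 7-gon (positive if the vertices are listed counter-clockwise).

-267.75

Apply the surveyor's formula: 2A = Σ (x_i·y_{i+1} − x_{i+1}·y_i), indices taken mod 7.
J→K: (13.5)(-4) − (-2.5)(1) = -51.5
K→L: (-2.5)(-8) − (-5.5)(-4) = -2
L→M: (-5.5)(9) − (-15)(-8) = -169.5
M→N: (-15)(6) − (1)(9) = -99
N→O: (1)(11.5) − (7)(6) = -30.5
O→P: (7)(12) − (10)(11.5) = -31
P→J: (10)(1) − (13.5)(12) = -152
Σ = -535.5
Signed area = Σ/2 = -267.75 (negative ⇒ clockwise traversal).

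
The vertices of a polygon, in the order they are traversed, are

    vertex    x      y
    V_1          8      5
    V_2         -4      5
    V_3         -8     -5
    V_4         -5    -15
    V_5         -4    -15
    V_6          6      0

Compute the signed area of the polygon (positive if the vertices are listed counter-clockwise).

175

Apply the surveyor's formula: 2A = Σ (x_i·y_{i+1} − x_{i+1}·y_i), indices taken mod 6.
Σ = (60) + (60) + (95) + (15) + (90) + (30) = 350
Signed area = Σ/2 = 175 (positive ⇒ counter-clockwise traversal).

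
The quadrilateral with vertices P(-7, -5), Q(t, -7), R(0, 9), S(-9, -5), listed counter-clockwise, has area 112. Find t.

6

Write out the shoelace sum; only the two edges meeting at Q involve t:
2·Area = [((-7)·(-7) − t·(-5)) + (t·9 − 0·(-7))] + 91
       = 14·t + 140 = 224
⇒ t = 6.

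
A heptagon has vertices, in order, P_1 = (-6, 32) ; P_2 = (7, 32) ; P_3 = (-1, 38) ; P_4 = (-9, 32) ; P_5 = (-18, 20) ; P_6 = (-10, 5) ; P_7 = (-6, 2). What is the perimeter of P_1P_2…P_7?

|P_1P_2| = √((13)² + (0)²) = √169 = 13
|P_2P_3| = √((-8)² + (6)²) = √100 = 10
|P_3P_4| = √((-8)² + (-6)²) = √100 = 10
|P_4P_5| = √((-9)² + (-12)²) = √225 = 15
|P_5P_6| = √((8)² + (-15)²) = √289 = 17
|P_6P_7| = √((4)² + (-3)²) = √25 = 5
|P_7P_1| = √((0)² + (30)²) = √900 = 30
Perimeter = 13 + 10 + 10 + 15 + 17 + 5 + 30 = 100.

100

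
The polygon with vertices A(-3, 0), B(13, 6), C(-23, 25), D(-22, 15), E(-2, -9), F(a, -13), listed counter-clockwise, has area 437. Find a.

1

The doubled signed area Σ (x_i y_{i+1} − x_{i+1} y_i) is linear in a.
With a=0 it equals 865; the coefficient of a is 9 (from the two edges through F).
So 9·a + 865 = 2·437 = 874 ⇒ a = 1.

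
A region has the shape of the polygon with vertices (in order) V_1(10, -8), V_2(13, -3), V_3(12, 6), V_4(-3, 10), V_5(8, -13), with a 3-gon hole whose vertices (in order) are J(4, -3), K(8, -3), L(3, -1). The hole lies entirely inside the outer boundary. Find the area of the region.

Outer boundary:
Apply the surveyor's formula: 2A = Σ (x_i·y_{i+1} − x_{i+1}·y_i), indices taken mod 5.
Σ = (74) + (114) + (138) + (-41) + (66) = 351
Area = |Σ|/2 = 175.5.
Hole:
Apply the shoelace formula: 2A = Σ (x_i·y_{i+1} − x_{i+1}·y_i), indices taken mod 3.
J→K: (4)(-3) − (8)(-3) = 12
K→L: (8)(-1) − (3)(-3) = 1
L→J: (3)(-3) − (4)(-1) = -5
Σ = 8
Area = |Σ|/2 = 4.
Net area = 175.5 − 4 = 171.5.

171.5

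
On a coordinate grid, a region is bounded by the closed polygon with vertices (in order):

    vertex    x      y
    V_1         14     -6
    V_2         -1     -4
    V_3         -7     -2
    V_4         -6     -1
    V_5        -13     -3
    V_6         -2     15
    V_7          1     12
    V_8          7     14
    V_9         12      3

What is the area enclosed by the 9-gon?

329.5

Cross-terms: -62, -26, -5, 5, -201, -39, -70, -147, -114  ⇒  Σ = -659
Area = |Σ|/2 = 329.5.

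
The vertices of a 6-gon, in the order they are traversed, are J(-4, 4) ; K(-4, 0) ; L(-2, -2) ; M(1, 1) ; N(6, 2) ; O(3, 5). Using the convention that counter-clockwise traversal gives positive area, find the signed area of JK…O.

Cross-terms: 16, 8, 0, -4, 24, 32  ⇒  Σ = 76
Signed area = Σ/2 = 38 (positive ⇒ counter-clockwise traversal).

38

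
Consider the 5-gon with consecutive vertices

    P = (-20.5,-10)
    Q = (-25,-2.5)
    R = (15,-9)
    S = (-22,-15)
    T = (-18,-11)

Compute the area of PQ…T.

Apply Gauss's area formula: 2A = Σ (x_i·y_{i+1} − x_{i+1}·y_i), indices taken mod 5.
Cross-terms: -198.75, 262.5, -423, -28, -45.5  ⇒  Σ = -432.75
Area = |Σ|/2 = 216.375.

216.375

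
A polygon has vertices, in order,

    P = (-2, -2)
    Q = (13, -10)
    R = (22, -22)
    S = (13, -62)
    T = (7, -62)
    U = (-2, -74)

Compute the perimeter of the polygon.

|PQ| = √((15)² + (-8)²) = √289 = 17
|QR| = √((9)² + (-12)²) = √225 = 15
|RS| = √((-9)² + (-40)²) = √1681 = 41
|ST| = √((-6)² + (0)²) = √36 = 6
|TU| = √((-9)² + (-12)²) = √225 = 15
|UP| = √((0)² + (72)²) = √5184 = 72
Perimeter = 17 + 15 + 41 + 6 + 15 + 72 = 166.

166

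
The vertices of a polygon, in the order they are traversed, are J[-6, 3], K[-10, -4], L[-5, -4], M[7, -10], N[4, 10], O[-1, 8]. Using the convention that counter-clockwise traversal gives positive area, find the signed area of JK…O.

174.5

Apply Gauss's area formula: 2A = Σ (x_i·y_{i+1} − x_{i+1}·y_i), indices taken mod 6.
Cross-terms: 54, 20, 78, 110, 42, 45  ⇒  Σ = 349
Signed area = Σ/2 = 174.5 (positive ⇒ counter-clockwise traversal).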